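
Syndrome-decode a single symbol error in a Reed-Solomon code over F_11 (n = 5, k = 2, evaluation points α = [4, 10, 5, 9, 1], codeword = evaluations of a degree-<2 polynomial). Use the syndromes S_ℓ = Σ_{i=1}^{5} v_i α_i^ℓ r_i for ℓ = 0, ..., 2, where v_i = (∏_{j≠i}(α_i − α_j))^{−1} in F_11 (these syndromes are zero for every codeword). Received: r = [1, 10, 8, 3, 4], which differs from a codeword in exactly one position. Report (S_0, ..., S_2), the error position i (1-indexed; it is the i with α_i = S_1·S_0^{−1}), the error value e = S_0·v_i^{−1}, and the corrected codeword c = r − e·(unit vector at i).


S = (4, 4, 4), error at position 5, error magnitude e = 2, c = [1, 10, 8, 3, 2].

Step 1: column multipliers v_i = (∏_{j≠i}(α_i − α_j))^{−1} mod 11.
  i = 1 (α = 4): (4−10)(4−5)(4−9)(4−1) = (−6)·(−1)·(−5)·3 = −90 ≡ 9, so v_1 = 9^{−1} = 5 (mod 11).
  i = 2 (α = 10): (10−4)(10−5)(10−9)(10−1) = 6·5·1·9 = 270 ≡ 6, so v_2 = 6^{−1} = 2 (mod 11).
  i = 3 (α = 5): (5−4)(5−10)(5−9)(5−1) = 1·(−5)·(−4)·4 = 80 ≡ 3, so v_3 = 3^{−1} = 4 (mod 11).
  i = 4 (α = 9): (9−4)(9−10)(9−5)(9−1) = 5·(−1)·4·8 = −160 ≡ 5, so v_4 = 5^{−1} = 9 (mod 11).
  i = 5 (α = 1): (1−4)(1−10)(1−5)(1−9) = (−3)·(−9)·(−4)·(−8) = 864 ≡ 6, so v_5 = 6^{−1} = 2 (mod 11).
  v = [5, 2, 4, 9, 2].
Step 2: syndromes of r = [1, 10, 8, 3, 4] (all sums mod 11).
  S_0 = Σ v_i r_i = 5·1 + 2·10 + 4·8 + 9·3 + 2·4 = 92 ≡ 4.
  S_1 = Σ v_i α_i r_i = 5·4·1 + 2·10·10 + 4·5·8 + 9·9·3 + 2·1·4 = 631 ≡ 4.
  α_i^2 mod 11 = [5, 1, 3, 4, 1].
  S_2 = Σ v_i α_i^2 r_i = 5·5·1 + 2·1·10 + 4·3·8 + 9·4·3 + 2·1·4 = 257 ≡ 4.
  S = (4, 4, 4) ≠ 0, so r is not a codeword (an error is present).
Step 3: locate the error. For a single error e at position i, S_ℓ = v_i·e·α_i^ℓ, so α_err = S_1/S_0.
  S_0^{−1} = 4^{−1} = 3 (mod 11), so α_err = 4·3 = 12 ≡ 1 = α_5. Error position i = 5.
  Consistency check: S_2/S_1 = 4·3 = 12 ≡ 1 = α_err ✓ (single-error assumption holds).
Step 4: error magnitude e = S_0/v_5 = S_0·∏_{j≠5}(α_5 − α_j) = 4·6 = 24 ≡ 2 (mod 11).
Step 5: correct position 5: c_5 = r_5 − e = 4 − 2 ≡ 2 (mod 11). Hence c = [1, 10, 8, 3, 2].
  Check: interpolating c through the α_i gives m(x) = 6 + 7·x (degree < 2) with m(α_i) = c_i for every i, so c is indeed a codeword.


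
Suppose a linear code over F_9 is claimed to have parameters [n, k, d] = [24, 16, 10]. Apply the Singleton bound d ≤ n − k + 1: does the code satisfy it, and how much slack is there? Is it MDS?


Singleton RHS = n − k + 1 = 9, slack = -1, bound violated (no such code; not MDS).

Singleton bound: d ≤ n − k + 1.
Here n = 24, k = 16, so n − k + 1 = 9.
Given d = 10, check d ≤ 9: NO.
Slack = (n − k + 1) − d = -1.
The slack is negative: d = 10 exceeds n − k + 1 = 9 by 1, so the Singleton bound is violated and no linear [24, 16, 10]_9 code can exist. In particular it is not MDS (MDS requires d = n − k + 1 exactly).
Description: the claimed parameters are [24, 16, 10]_9; such a code would be impossible (violates the Singleton bound).


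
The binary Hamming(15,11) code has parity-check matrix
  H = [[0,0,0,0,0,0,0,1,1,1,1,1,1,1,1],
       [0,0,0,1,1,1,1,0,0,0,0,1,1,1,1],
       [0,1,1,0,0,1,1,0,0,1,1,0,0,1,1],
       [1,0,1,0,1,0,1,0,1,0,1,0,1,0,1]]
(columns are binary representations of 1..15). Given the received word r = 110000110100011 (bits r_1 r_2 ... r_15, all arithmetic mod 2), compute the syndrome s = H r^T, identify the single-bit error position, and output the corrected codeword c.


s = (0, 1, 1, 1)^T, error position = 7, corrected codeword c = 110000010100011

Compute s = H r^T mod 2 one row at a time:
  s_1 = 1 + 0 + 1 + 0 + 0 + 0 + 1 + 1 = 4 ≡ 0 (mod 2).
  s_2 = 0 + 0 + 0 + 1 + 0 + 0 + 1 + 1 = 3 ≡ 1 (mod 2).
  s_3 = 1 + 0 + 0 + 1 + 1 + 0 + 1 + 1 = 5 ≡ 1 (mod 2).
  s_4 = 1 + 0 + 0 + 1 + 0 + 0 + 0 + 1 = 3 ≡ 1 (mod 2).
s = (0, 1, 1, 1)^T — this equals column 7 of H (binary 0111), so error is at position 7.
Correct: flip bit 7 of r = 110000110100011 to get c = 110000010100011.


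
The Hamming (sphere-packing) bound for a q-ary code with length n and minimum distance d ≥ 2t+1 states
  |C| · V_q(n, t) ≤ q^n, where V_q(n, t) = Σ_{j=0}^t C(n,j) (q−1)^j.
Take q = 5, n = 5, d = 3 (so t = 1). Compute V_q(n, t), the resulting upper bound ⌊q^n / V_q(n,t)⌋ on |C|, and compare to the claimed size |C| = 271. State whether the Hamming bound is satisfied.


V_q(n, t) = 21, q^n = 3125, Hamming bound = 148, |C| = 271 > bound (violated).

Step 1: Compute V_q(n, t) = Σ_{j=0}^1 C(n, j) (q−1)^j.
  j = 0: C(5,0)·(4)^0 = 1·1 = 1.
  j = 1: C(5,1)·(4)^1 = 5·4 = 20.
  V_q(n, t) = 1 + 20 = 21.
Step 2: q^n = 5^5 = 3125.
Step 3: Hamming bound ⌊q^n / V_q(n,t)⌋ = ⌊3125/21⌋ = 148.
Step 4: Compare |C| = 271 to 148: violated.
The claimed |C| lies above the Hamming bound, so no 5-ary code of length 5 with d ≥ 3 can have 271 codewords.


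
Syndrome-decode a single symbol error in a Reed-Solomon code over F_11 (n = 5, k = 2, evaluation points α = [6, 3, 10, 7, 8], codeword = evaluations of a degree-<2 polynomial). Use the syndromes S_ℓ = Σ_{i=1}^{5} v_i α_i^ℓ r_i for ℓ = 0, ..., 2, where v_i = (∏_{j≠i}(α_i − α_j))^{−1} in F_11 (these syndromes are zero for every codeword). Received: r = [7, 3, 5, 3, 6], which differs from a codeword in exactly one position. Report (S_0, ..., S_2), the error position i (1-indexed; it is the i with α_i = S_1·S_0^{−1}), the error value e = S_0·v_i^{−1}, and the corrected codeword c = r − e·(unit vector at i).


S = (2, 3, 10), error at position 4, error magnitude e = 2, c = [7, 3, 5, 1, 6].

Step 1: column multipliers v_i = (∏_{j≠i}(α_i − α_j))^{−1} mod 11.
  i = 1 (α = 6): (6−3)(6−10)(6−7)(6−8) = 3·(−4)·(−1)·(−2) = −24 ≡ 9, so v_1 = 9^{−1} = 5 (mod 11).
  i = 2 (α = 3): (3−6)(3−10)(3−7)(3−8) = (−3)·(−7)·(−4)·(−5) = 420 ≡ 2, so v_2 = 2^{−1} = 6 (mod 11).
  i = 3 (α = 10): (10−6)(10−3)(10−7)(10−8) = 4·7·3·2 = 168 ≡ 3, so v_3 = 3^{−1} = 4 (mod 11).
  i = 4 (α = 7): (7−6)(7−3)(7−10)(7−8) = 1·4·(−3)·(−1) = 12 ≡ 1, so v_4 = 1^{−1} = 1 (mod 11).
  i = 5 (α = 8): (8−6)(8−3)(8−10)(8−7) = 2·5·(−2)·1 = −20 ≡ 2, so v_5 = 2^{−1} = 6 (mod 11).
  v = [5, 6, 4, 1, 6].
Step 2: syndromes of r = [7, 3, 5, 3, 6] (all sums mod 11).
  S_0 = Σ v_i r_i = 5·7 + 6·3 + 4·5 + 1·3 + 6·6 = 112 ≡ 2.
  S_1 = Σ v_i α_i r_i = 5·6·7 + 6·3·3 + 4·10·5 + 1·7·3 + 6·8·6 = 773 ≡ 3.
  α_i^2 mod 11 = [3, 9, 1, 5, 9].
  S_2 = Σ v_i α_i^2 r_i = 5·3·7 + 6·9·3 + 4·1·5 + 1·5·3 + 6·9·6 = 626 ≡ 10.
  S = (2, 3, 10) ≠ 0, so r is not a codeword (an error is present).
Step 3: locate the error. For a single error e at position i, S_ℓ = v_i·e·α_i^ℓ, so α_err = S_1/S_0.
  S_0^{−1} = 2^{−1} = 6 (mod 11), so α_err = 3·6 = 18 ≡ 7 = α_4. Error position i = 4.
  Consistency check: S_2/S_1 = 10·4 = 40 ≡ 7 = α_err ✓ (single-error assumption holds).
Step 4: error magnitude e = S_0/v_4 = S_0·∏_{j≠4}(α_4 − α_j) = 2·1 = 2 ≡ 2 (mod 11).
Step 5: correct position 4: c_4 = r_4 − e = 3 − 2 ≡ 1 (mod 11). Hence c = [7, 3, 5, 1, 6].
  Check: interpolating c through the α_i gives m(x) = 10 + 5·x (degree < 2) with m(α_i) = c_i for every i, so c is indeed a codeword.


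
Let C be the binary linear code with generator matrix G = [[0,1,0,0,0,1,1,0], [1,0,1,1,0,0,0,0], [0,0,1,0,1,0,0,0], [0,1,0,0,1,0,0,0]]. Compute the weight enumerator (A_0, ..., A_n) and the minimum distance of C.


Weight distribution: A_0 = 1, A_2 = 3, A_3 = 6, A_4 = 1, A_5 = 2, A_6 = 3. Minimum distance d = 2.

Enumerate all 2^4 = 16 messages m ∈ F_2^4.
For each, compute codeword c = mG in F_2^8, then tally its weight.
  m = 0000 → c = 00000000, weight = 0.
  m = 1000 → c = 01000110, weight = 3.
  m = 0100 → c = 10110000, weight = 3.
  m = 1100 → c = 11110110, weight = 6.
  m = 0010 → c = 00101000, weight = 2.
  m = 1010 → c = 01101110, weight = 5.
  m = 0110 → c = 10011000, weight = 3.
  m = 1110 → c = 11011110, weight = 6.
  m = 0001 → c = 01001000, weight = 2.
  m = 1001 → c = 00001110, weight = 3.
  m = 0101 → c = 11111000, weight = 5.
  m = 1101 → c = 10111110, weight = 6.
  m = 0011 → c = 01100000, weight = 2.
  m = 1011 → c = 00100110, weight = 3.
  m = 0111 → c = 11010000, weight = 3.
  m = 1111 → c = 10010110, weight = 4.
Tally weights:
  weight 0: 1 codewords.
  weight 2: 3 codewords.
  weight 3: 6 codewords.
  weight 4: 1 codewords.
  weight 5: 2 codewords.
  weight 6: 3 codewords.
Minimum distance d = smallest w > 0 with A_w > 0 = 2.
Sanity: Σ A_w = 16 = 2^4 = 16 ✓.


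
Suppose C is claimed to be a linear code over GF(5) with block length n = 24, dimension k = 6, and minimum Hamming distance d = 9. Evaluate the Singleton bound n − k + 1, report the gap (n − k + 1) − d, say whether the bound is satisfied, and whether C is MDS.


Singleton RHS = n − k + 1 = 19, slack = 10, bound satisfied, not MDS.

Singleton bound: d ≤ n − k + 1.
Here n = 24, k = 6, so n − k + 1 = 19.
Given d = 9, check d ≤ 19: YES.
Slack = (n − k + 1) − d = 10.
The code is NOT MDS (slack = 10 > 0).
Description: the claimed parameters are [24, 6, 9]_5; such a code would be non-MDS.


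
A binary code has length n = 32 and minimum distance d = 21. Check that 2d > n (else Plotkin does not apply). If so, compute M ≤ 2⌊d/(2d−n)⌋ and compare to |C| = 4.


Plotkin bound M ≤ 4; given |C| = 4 ≤ bound (satisfied).

Check applicability: 2d = 42, n = 32.
2d − n = 10 > 0, so Plotkin applies.
Compute d/(2d−n) = 21/10 ≈ 2.1000.
⌊d/(2d−n)⌋ = 2.
Plotkin bound: M ≤ 2·2 = 4.
Given |C| = 4, check: satisfied.
This |C| is at the Plotkin bound.


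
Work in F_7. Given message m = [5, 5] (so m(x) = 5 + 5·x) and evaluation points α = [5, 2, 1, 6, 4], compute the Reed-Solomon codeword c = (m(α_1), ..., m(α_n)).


c = [2, 1, 3, 0, 4]

Message polynomial: m(x) = 5 + 5·x (mod 7).
For each evaluation point α_i, compute m(α_i) mod 7:
  α_1 = 5: Horner steps 5 → 2, so m(5) = 2.
  α_2 = 2: Horner steps 5 → 1, so m(2) = 1.
  α_3 = 1: Horner steps 5 → 3, so m(1) = 3.
  α_4 = 6: Horner steps 5 → 0, so m(6) = 0.
  α_5 = 4: Horner steps 5 → 4, so m(4) = 4.
Codeword c = [2, 1, 3, 0, 4] ∈ F_7^5.


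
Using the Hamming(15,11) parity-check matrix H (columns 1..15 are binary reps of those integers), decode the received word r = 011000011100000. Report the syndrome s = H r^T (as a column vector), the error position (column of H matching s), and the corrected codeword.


s = (1, 0, 1, 0)^T, error position = 10, corrected codeword c = 011000011000000

Compute s = H r^T mod 2 one row at a time:
  s_1 = 1 + 1 + 1 + 0 + 0 + 0 + 0 + 0 = 3 ≡ 1 (mod 2).
  s_2 = 0 + 0 + 0 + 0 + 0 + 0 + 0 + 0 = 0 ≡ 0 (mod 2).
  s_3 = 1 + 1 + 0 + 0 + 1 + 0 + 0 + 0 = 3 ≡ 1 (mod 2).
  s_4 = 0 + 1 + 0 + 0 + 1 + 0 + 0 + 0 = 2 ≡ 0 (mod 2).
s = (1, 0, 1, 0)^T — this equals column 10 of H (binary 1010), so error is at position 10.
Correct: flip bit 10 of r = 011000011100000 to get c = 011000011000000.


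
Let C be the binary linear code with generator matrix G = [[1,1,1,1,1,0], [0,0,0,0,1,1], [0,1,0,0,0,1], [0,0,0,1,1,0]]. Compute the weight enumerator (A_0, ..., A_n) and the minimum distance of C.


Weight distribution: A_0 = 1, A_2 = 6, A_3 = 4, A_4 = 1, A_5 = 4. Minimum distance d = 2.

Enumerate all 2^4 = 16 messages m ∈ F_2^4.
For each, compute codeword c = mG in F_2^6, then tally its weight.
  m = 0000 → c = 000000, weight = 0.
  m = 1000 → c = 111110, weight = 5.
  m = 0100 → c = 000011, weight = 2.
  m = 1100 → c = 111101, weight = 5.
  m = 0010 → c = 010001, weight = 2.
  m = 1010 → c = 101111, weight = 5.
  m = 0110 → c = 010010, weight = 2.
  m = 1110 → c = 101100, weight = 3.
  m = 0001 → c = 000110, weight = 2.
  m = 1001 → c = 111000, weight = 3.
  m = 0101 → c = 000101, weight = 2.
  m = 1101 → c = 111011, weight = 5.
  m = 0011 → c = 010111, weight = 4.
  m = 1011 → c = 101001, weight = 3.
  m = 0111 → c = 010100, weight = 2.
  m = 1111 → c = 101010, weight = 3.
Tally weights:
  weight 0: 1 codewords.
  weight 2: 6 codewords.
  weight 3: 4 codewords.
  weight 4: 1 codewords.
  weight 5: 4 codewords.
Minimum distance d = smallest w > 0 with A_w > 0 = 2.
Sanity: Σ A_w = 16 = 2^4 = 16 ✓.


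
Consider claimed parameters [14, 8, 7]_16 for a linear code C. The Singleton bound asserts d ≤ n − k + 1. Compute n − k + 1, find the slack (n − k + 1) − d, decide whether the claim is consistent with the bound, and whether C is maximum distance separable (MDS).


Singleton RHS = n − k + 1 = 7, slack = 0, bound satisfied, MDS.

Singleton bound: d ≤ n − k + 1.
Here n = 14, k = 8, so n − k + 1 = 7.
Given d = 7, check d ≤ 7: YES.
Slack = (n − k + 1) − d = 0.
The code is MDS (slack = 0).
Description: the claimed parameters are [14, 8, 7]_16; such a code would be MDS (meets Singleton bound).


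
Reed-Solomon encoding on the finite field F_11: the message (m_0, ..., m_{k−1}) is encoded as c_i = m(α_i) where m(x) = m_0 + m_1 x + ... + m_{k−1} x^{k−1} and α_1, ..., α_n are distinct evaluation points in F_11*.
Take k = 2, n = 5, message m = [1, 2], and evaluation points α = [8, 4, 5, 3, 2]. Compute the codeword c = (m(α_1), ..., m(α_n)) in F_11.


c = [6, 9, 0, 7, 5]

Message polynomial: m(x) = 1 + 2·x (mod 11).
For each evaluation point α_i, compute m(α_i) mod 11:
  α_1 = 8: Horner steps 2 → 6, so m(8) = 6.
  α_2 = 4: Horner steps 2 → 9, so m(4) = 9.
  α_3 = 5: Horner steps 2 → 0, so m(5) = 0.
  α_4 = 3: Horner steps 2 → 7, so m(3) = 7.
  α_5 = 2: Horner steps 2 → 5, so m(2) = 5.
Codeword c = [6, 9, 0, 7, 5] ∈ F_11^5.


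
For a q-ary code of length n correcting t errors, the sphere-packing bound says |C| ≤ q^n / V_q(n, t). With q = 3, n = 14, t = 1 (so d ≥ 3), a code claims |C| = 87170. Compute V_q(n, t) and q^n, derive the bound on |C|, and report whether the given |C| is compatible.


V_q(n, t) = 29, q^n = 4782969, Hamming bound = 164929, |C| = 87170 ≤ bound (satisfied).

Step 1: Compute V_q(n, t) = Σ_{j=0}^1 C(n, j) (q−1)^j.
  j = 0: C(14,0)·(2)^0 = 1·1 = 1.
  j = 1: C(14,1)·(2)^1 = 14·2 = 28.
  V_q(n, t) = 1 + 28 = 29.
Step 2: q^n = 3^14 = 4782969.
Step 3: Hamming bound ⌊q^n / V_q(n,t)⌋ = ⌊4782969/29⌋ = 164929.
Step 4: Compare |C| = 87170 to 164929: satisfied.
The claimed |C| lies below the Hamming bound.


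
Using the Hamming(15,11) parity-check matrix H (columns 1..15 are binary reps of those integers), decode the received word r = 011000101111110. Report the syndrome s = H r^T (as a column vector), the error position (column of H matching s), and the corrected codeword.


s = (0, 0, 0, 1)^T, error position = 1, corrected codeword c = 111000101111110

Compute s = H r^T mod 2 one row at a time:
  s_1 = 0 + 1 + 1 + 1 + 1 + 1 + 1 + 0 = 6 ≡ 0 (mod 2).
  s_2 = 0 + 0 + 0 + 1 + 1 + 1 + 1 + 0 = 4 ≡ 0 (mod 2).
  s_3 = 1 + 1 + 0 + 1 + 1 + 1 + 1 + 0 = 6 ≡ 0 (mod 2).
  s_4 = 0 + 1 + 0 + 1 + 1 + 1 + 1 + 0 = 5 ≡ 1 (mod 2).
s = (0, 0, 0, 1)^T — this equals column 1 of H (binary 0001), so error is at position 1.
Correct: flip bit 1 of r = 011000101111110 to get c = 111000101111110.


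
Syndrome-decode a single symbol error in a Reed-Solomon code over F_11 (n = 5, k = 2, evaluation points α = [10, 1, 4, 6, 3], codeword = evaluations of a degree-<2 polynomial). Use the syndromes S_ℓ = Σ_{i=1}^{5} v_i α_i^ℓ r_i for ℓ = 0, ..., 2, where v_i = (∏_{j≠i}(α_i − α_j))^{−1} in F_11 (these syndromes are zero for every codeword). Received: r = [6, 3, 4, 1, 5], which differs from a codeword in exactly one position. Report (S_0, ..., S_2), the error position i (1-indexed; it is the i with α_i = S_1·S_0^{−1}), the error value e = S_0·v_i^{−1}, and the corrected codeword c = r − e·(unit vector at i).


S = (8, 2, 6), error at position 5, error magnitude e = 5, c = [6, 3, 4, 1, 0].

Step 1: column multipliers v_i = (∏_{j≠i}(α_i − α_j))^{−1} mod 11.
  i = 1 (α = 10): (10−1)(10−4)(10−6)(10−3) = 9·6·4·7 = 1512 ≡ 5, so v_1 = 5^{−1} = 9 (mod 11).
  i = 2 (α = 1): (1−10)(1−4)(1−6)(1−3) = (−9)·(−3)·(−5)·(−2) = 270 ≡ 6, so v_2 = 6^{−1} = 2 (mod 11).
  i = 3 (α = 4): (4−10)(4−1)(4−6)(4−3) = (−6)·3·(−2)·1 = 36 ≡ 3, so v_3 = 3^{−1} = 4 (mod 11).
  i = 4 (α = 6): (6−10)(6−1)(6−4)(6−3) = (−4)·5·2·3 = −120 ≡ 1, so v_4 = 1^{−1} = 1 (mod 11).
  i = 5 (α = 3): (3−10)(3−1)(3−4)(3−6) = (−7)·2·(−1)·(−3) = −42 ≡ 2, so v_5 = 2^{−1} = 6 (mod 11).
  v = [9, 2, 4, 1, 6].
Step 2: syndromes of r = [6, 3, 4, 1, 5] (all sums mod 11).
  S_0 = Σ v_i r_i = 9·6 + 2·3 + 4·4 + 1·1 + 6·5 = 107 ≡ 8.
  S_1 = Σ v_i α_i r_i = 9·10·6 + 2·1·3 + 4·4·4 + 1·6·1 + 6·3·5 = 706 ≡ 2.
  α_i^2 mod 11 = [1, 1, 5, 3, 9].
  S_2 = Σ v_i α_i^2 r_i = 9·1·6 + 2·1·3 + 4·5·4 + 1·3·1 + 6·9·5 = 413 ≡ 6.
  S = (8, 2, 6) ≠ 0, so r is not a codeword (an error is present).
Step 3: locate the error. For a single error e at position i, S_ℓ = v_i·e·α_i^ℓ, so α_err = S_1/S_0.
  S_0^{−1} = 8^{−1} = 7 (mod 11), so α_err = 2·7 = 14 ≡ 3 = α_5. Error position i = 5.
  Consistency check: S_2/S_1 = 6·6 = 36 ≡ 3 = α_err ✓ (single-error assumption holds).
Step 4: error magnitude e = S_0/v_5 = S_0·∏_{j≠5}(α_5 − α_j) = 8·2 = 16 ≡ 5 (mod 11).
Step 5: correct position 5: c_5 = r_5 − e = 5 − 5 ≡ 0 (mod 11). Hence c = [6, 3, 4, 1, 0].
  Check: interpolating c through the α_i gives m(x) = 10 + 4·x (degree < 2) with m(α_i) = c_i for every i, so c is indeed a codeword.


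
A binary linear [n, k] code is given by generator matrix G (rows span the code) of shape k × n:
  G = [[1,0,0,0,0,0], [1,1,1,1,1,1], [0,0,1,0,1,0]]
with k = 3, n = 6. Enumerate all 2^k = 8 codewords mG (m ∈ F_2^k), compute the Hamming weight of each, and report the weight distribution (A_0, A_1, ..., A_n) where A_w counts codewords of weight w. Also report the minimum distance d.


Weight distribution: A_0 = 1, A_1 = 1, A_2 = 1, A_3 = 2, A_4 = 1, A_5 = 1, A_6 = 1. Minimum distance d = 1.

Enumerate all 2^3 = 8 messages m ∈ F_2^3.
For each, compute codeword c = mG in F_2^6, then tally its weight.
  m = 000 → c = 000000, weight = 0.
  m = 100 → c = 100000, weight = 1.
  m = 010 → c = 111111, weight = 6.
  m = 110 → c = 011111, weight = 5.
  m = 001 → c = 001010, weight = 2.
  m = 101 → c = 101010, weight = 3.
  m = 011 → c = 110101, weight = 4.
  m = 111 → c = 010101, weight = 3.
Tally weights:
  weight 0: 1 codewords.
  weight 1: 1 codewords.
  weight 2: 1 codewords.
  weight 3: 2 codewords.
  weight 4: 1 codewords.
  weight 5: 1 codewords.
  weight 6: 1 codewords.
Minimum distance d = smallest w > 0 with A_w > 0 = 1.
Sanity: Σ A_w = 8 = 2^3 = 8 ✓.


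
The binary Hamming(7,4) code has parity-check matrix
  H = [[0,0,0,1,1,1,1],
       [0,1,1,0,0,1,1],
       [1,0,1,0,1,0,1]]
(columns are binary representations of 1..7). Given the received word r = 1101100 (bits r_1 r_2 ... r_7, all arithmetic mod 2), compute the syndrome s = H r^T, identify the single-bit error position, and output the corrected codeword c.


s = (0, 1, 0)^T, error position = 2, corrected codeword c = 1001100

Compute s = H r^T mod 2 one row at a time:
  s_1 = 1 + 1 + 0 + 0 = 2 ≡ 0 (mod 2).
  s_2 = 1 + 0 + 0 + 0 = 1 ≡ 1 (mod 2).
  s_3 = 1 + 0 + 1 + 0 = 2 ≡ 0 (mod 2).
s = (0, 1, 0)^T — this equals column 2 of H (binary 010), so error is at position 2.
Correct: flip bit 2 of r = 1101100 to get c = 1001100.


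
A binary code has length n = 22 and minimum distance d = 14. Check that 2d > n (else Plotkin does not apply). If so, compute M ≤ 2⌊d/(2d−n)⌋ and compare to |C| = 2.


Plotkin bound M ≤ 4; given |C| = 2 ≤ bound (satisfied).

Check applicability: 2d = 28, n = 22.
2d − n = 6 > 0, so Plotkin applies.
Compute d/(2d−n) = 14/6 ≈ 2.3333.
⌊d/(2d−n)⌋ = 2.
Plotkin bound: M ≤ 2·2 = 4.
Given |C| = 2, check: satisfied.
This |C| is below the Plotkin bound.


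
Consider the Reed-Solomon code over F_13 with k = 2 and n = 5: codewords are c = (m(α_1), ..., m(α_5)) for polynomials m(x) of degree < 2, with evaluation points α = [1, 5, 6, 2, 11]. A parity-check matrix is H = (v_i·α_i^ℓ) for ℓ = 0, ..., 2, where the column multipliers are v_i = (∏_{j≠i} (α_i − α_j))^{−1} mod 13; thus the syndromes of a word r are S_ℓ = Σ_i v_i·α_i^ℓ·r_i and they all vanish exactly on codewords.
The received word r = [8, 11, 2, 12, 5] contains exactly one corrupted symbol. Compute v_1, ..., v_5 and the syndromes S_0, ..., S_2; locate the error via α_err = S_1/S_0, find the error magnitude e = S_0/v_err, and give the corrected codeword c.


S = (1, 11, 4), error at position 5, error magnitude e = 9, c = [8, 11, 2, 12, 9].

Step 1: column multipliers v_i = (∏_{j≠i}(α_i − α_j))^{−1} mod 13.
  i = 1 (α = 1): (1−5)(1−6)(1−2)(1−11) = (−4)·(−5)·(−1)·(−10) = 200 ≡ 5, so v_1 = 5^{−1} = 8 (mod 13).
  i = 2 (α = 5): (5−1)(5−6)(5−2)(5−11) = 4·(−1)·3·(−6) = 72 ≡ 7, so v_2 = 7^{−1} = 2 (mod 13).
  i = 3 (α = 6): (6−1)(6−5)(6−2)(6−11) = 5·1·4·(−5) = −100 ≡ 4, so v_3 = 4^{−1} = 10 (mod 13).
  i = 4 (α = 2): (2−1)(2−5)(2−6)(2−11) = 1·(−3)·(−4)·(−9) = −108 ≡ 9, so v_4 = 9^{−1} = 3 (mod 13).
  i = 5 (α = 11): (11−1)(11−5)(11−6)(11−2) = 10·6·5·9 = 2700 ≡ 9, so v_5 = 9^{−1} = 3 (mod 13).
  v = [8, 2, 10, 3, 3].
Step 2: syndromes of r = [8, 11, 2, 12, 5] (all sums mod 13).
  S_0 = Σ v_i r_i = 8·8 + 2·11 + 10·2 + 3·12 + 3·5 = 157 ≡ 1.
  S_1 = Σ v_i α_i r_i = 8·1·8 + 2·5·11 + 10·6·2 + 3·2·12 + 3·11·5 = 531 ≡ 11.
  α_i^2 mod 13 = [1, 12, 10, 4, 4].
  S_2 = Σ v_i α_i^2 r_i = 8·1·8 + 2·12·11 + 10·10·2 + 3·4·12 + 3·4·5 = 732 ≡ 4.
  S = (1, 11, 4) ≠ 0, so r is not a codeword (an error is present).
Step 3: locate the error. For a single error e at position i, S_ℓ = v_i·e·α_i^ℓ, so α_err = S_1/S_0.
  S_0^{−1} = 1^{−1} = 1 (mod 13), so α_err = 11·1 = 11 ≡ 11 = α_5. Error position i = 5.
  Consistency check: S_2/S_1 = 4·6 = 24 ≡ 11 = α_err ✓ (single-error assumption holds).
Step 4: error magnitude e = S_0/v_5 = S_0·∏_{j≠5}(α_5 − α_j) = 1·9 = 9 ≡ 9 (mod 13).
Step 5: correct position 5: c_5 = r_5 − e = 5 − 9 ≡ 9 (mod 13). Hence c = [8, 11, 2, 12, 9].
  Check: interpolating c through the α_i gives m(x) = 4 + 4·x (degree < 2) with m(α_i) = c_i for every i, so c is indeed a codeword.


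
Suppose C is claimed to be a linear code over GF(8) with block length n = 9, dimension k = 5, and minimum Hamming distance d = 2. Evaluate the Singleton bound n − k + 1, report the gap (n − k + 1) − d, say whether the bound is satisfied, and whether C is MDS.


Singleton RHS = n − k + 1 = 5, slack = 3, bound satisfied, not MDS.

Singleton bound: d ≤ n − k + 1.
Here n = 9, k = 5, so n − k + 1 = 5.
Given d = 2, check d ≤ 5: YES.
Slack = (n − k + 1) − d = 3.
The code is NOT MDS (slack = 3 > 0).
Description: the claimed parameters are [9, 5, 2]_8; such a code would be non-MDS.


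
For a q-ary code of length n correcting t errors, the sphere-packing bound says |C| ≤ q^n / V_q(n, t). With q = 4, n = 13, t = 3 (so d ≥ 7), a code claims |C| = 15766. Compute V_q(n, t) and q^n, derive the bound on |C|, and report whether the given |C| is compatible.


V_q(n, t) = 8464, q^n = 67108864, Hamming bound = 7928, |C| = 15766 > bound (violated).

Step 1: Compute V_q(n, t) = Σ_{j=0}^3 C(n, j) (q−1)^j.
  j = 0: C(13,0)·(3)^0 = 1·1 = 1.
  j = 1: C(13,1)·(3)^1 = 13·3 = 39.
  j = 2: C(13,2)·(3)^2 = 78·9 = 702.
  j = 3: C(13,3)·(3)^3 = 286·27 = 7722.
  V_q(n, t) = 1 + 39 + 702 + 7722 = 8464.
Step 2: q^n = 4^13 = 67108864.
Step 3: Hamming bound ⌊q^n / V_q(n,t)⌋ = ⌊67108864/8464⌋ = 7928.
Step 4: Compare |C| = 15766 to 7928: violated.
The claimed |C| lies above the Hamming bound, so no 4-ary code of length 13 with d ≥ 7 can have 15766 codewords.


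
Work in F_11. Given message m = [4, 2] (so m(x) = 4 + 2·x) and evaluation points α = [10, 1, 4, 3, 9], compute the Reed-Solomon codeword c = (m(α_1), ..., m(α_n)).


c = [2, 6, 1, 10, 0]

Message polynomial: m(x) = 4 + 2·x (mod 11).
For each evaluation point α_i, compute m(α_i) mod 11:
  α_1 = 10: Horner steps 2 → 2, so m(10) = 2.
  α_2 = 1: Horner steps 2 → 6, so m(1) = 6.
  α_3 = 4: Horner steps 2 → 1, so m(4) = 1.
  α_4 = 3: Horner steps 2 → 10, so m(3) = 10.
  α_5 = 9: Horner steps 2 → 0, so m(9) = 0.
Codeword c = [2, 6, 1, 10, 0] ∈ F_11^5.


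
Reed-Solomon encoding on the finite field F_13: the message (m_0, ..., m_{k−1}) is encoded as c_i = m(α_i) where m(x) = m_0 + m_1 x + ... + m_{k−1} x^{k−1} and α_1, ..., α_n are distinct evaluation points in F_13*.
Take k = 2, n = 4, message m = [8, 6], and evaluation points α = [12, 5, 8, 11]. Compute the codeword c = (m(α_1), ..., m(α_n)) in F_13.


c = [2, 12, 4, 9]

Message polynomial: m(x) = 8 + 6·x (mod 13).
For each evaluation point α_i, compute m(α_i) mod 13:
  α_1 = 12: Horner steps 6 → 2, so m(12) = 2.
  α_2 = 5: Horner steps 6 → 12, so m(5) = 12.
  α_3 = 8: Horner steps 6 → 4, so m(8) = 4.
  α_4 = 11: Horner steps 6 → 9, so m(11) = 9.
Codeword c = [2, 12, 4, 9] ∈ F_13^4.


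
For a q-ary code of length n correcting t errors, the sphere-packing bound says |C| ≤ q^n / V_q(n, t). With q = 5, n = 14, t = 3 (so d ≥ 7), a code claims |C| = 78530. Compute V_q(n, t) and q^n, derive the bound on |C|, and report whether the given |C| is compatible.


V_q(n, t) = 24809, q^n = 6103515625, Hamming bound = 246020, |C| = 78530 ≤ bound (satisfied).

Step 1: Compute V_q(n, t) = Σ_{j=0}^3 C(n, j) (q−1)^j.
  j = 0: C(14,0)·(4)^0 = 1·1 = 1.
  j = 1: C(14,1)·(4)^1 = 14·4 = 56.
  j = 2: C(14,2)·(4)^2 = 91·16 = 1456.
  j = 3: C(14,3)·(4)^3 = 364·64 = 23296.
  V_q(n, t) = 1 + 56 + 1456 + 23296 = 24809.
Step 2: q^n = 5^14 = 6103515625.
Step 3: Hamming bound ⌊q^n / V_q(n,t)⌋ = ⌊6103515625/24809⌋ = 246020.
Step 4: Compare |C| = 78530 to 246020: satisfied.
The claimed |C| lies below the Hamming bound.


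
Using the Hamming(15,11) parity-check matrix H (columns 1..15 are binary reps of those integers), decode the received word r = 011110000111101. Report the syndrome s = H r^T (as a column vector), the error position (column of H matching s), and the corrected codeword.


s = (1, 1, 1, 1)^T, error position = 15, corrected codeword c = 011110000111100

Compute s = H r^T mod 2 one row at a time:
  s_1 = 0 + 0 + 1 + 1 + 1 + 1 + 0 + 1 = 5 ≡ 1 (mod 2).
  s_2 = 1 + 1 + 0 + 0 + 1 + 1 + 0 + 1 = 5 ≡ 1 (mod 2).
  s_3 = 1 + 1 + 0 + 0 + 1 + 1 + 0 + 1 = 5 ≡ 1 (mod 2).
  s_4 = 0 + 1 + 1 + 0 + 0 + 1 + 1 + 1 = 5 ≡ 1 (mod 2).
s = (1, 1, 1, 1)^T — this equals column 15 of H (binary 1111), so error is at position 15.
Correct: flip bit 15 of r = 011110000111101 to get c = 011110000111100.


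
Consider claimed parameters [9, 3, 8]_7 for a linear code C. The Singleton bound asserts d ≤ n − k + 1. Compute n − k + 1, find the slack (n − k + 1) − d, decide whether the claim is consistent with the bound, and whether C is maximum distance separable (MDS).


Singleton RHS = n − k + 1 = 7, slack = -1, bound violated (no such code; not MDS).

Singleton bound: d ≤ n − k + 1.
Here n = 9, k = 3, so n − k + 1 = 7.
Given d = 8, check d ≤ 7: NO.
Slack = (n − k + 1) − d = -1.
The slack is negative: d = 8 exceeds n − k + 1 = 7 by 1, so the Singleton bound is violated and no linear [9, 3, 8]_7 code can exist. In particular it is not MDS (MDS requires d = n − k + 1 exactly).
Description: the claimed parameters are [9, 3, 8]_7; such a code would be impossible (violates the Singleton bound).


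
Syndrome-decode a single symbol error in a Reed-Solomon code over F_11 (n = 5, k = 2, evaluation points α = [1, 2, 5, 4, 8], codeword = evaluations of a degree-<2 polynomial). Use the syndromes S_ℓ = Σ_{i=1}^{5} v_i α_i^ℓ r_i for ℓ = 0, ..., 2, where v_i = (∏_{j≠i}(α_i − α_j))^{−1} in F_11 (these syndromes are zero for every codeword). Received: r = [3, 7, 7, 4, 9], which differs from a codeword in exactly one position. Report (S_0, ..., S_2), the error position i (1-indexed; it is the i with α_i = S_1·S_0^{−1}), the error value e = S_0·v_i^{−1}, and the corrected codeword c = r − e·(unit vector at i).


S = (4, 9, 1), error at position 3, error magnitude e = 10, c = [3, 7, 8, 4, 9].

Step 1: column multipliers v_i = (∏_{j≠i}(α_i − α_j))^{−1} mod 11.
  i = 1 (α = 1): (1−2)(1−5)(1−4)(1−8) = (−1)·(−4)·(−3)·(−7) = 84 ≡ 7, so v_1 = 7^{−1} = 8 (mod 11).
  i = 2 (α = 2): (2−1)(2−5)(2−4)(2−8) = 1·(−3)·(−2)·(−6) = −36 ≡ 8, so v_2 = 8^{−1} = 7 (mod 11).
  i = 3 (α = 5): (5−1)(5−2)(5−4)(5−8) = 4·3·1·(−3) = −36 ≡ 8, so v_3 = 8^{−1} = 7 (mod 11).
  i = 4 (α = 4): (4−1)(4−2)(4−5)(4−8) = 3·2·(−1)·(−4) = 24 ≡ 2, so v_4 = 2^{−1} = 6 (mod 11).
  i = 5 (α = 8): (8−1)(8−2)(8−5)(8−4) = 7·6·3·4 = 504 ≡ 9, so v_5 = 9^{−1} = 5 (mod 11).
  v = [8, 7, 7, 6, 5].
Step 2: syndromes of r = [3, 7, 7, 4, 9] (all sums mod 11).
  S_0 = Σ v_i r_i = 8·3 + 7·7 + 7·7 + 6·4 + 5·9 = 191 ≡ 4.
  S_1 = Σ v_i α_i r_i = 8·1·3 + 7·2·7 + 7·5·7 + 6·4·4 + 5·8·9 = 823 ≡ 9.
  α_i^2 mod 11 = [1, 4, 3, 5, 9].
  S_2 = Σ v_i α_i^2 r_i = 8·1·3 + 7·4·7 + 7·3·7 + 6·5·4 + 5·9·9 = 892 ≡ 1.
  S = (4, 9, 1) ≠ 0, so r is not a codeword (an error is present).
Step 3: locate the error. For a single error e at position i, S_ℓ = v_i·e·α_i^ℓ, so α_err = S_1/S_0.
  S_0^{−1} = 4^{−1} = 3 (mod 11), so α_err = 9·3 = 27 ≡ 5 = α_3. Error position i = 3.
  Consistency check: S_2/S_1 = 1·5 = 5 ≡ 5 = α_err ✓ (single-error assumption holds).
Step 4: error magnitude e = S_0/v_3 = S_0·∏_{j≠3}(α_3 − α_j) = 4·8 = 32 ≡ 10 (mod 11).
Step 5: correct position 3: c_3 = r_3 − e = 7 − 10 ≡ 8 (mod 11). Hence c = [3, 7, 8, 4, 9].
  Check: interpolating c through the α_i gives m(x) = 10 + 4·x (degree < 2) with m(α_i) = c_i for every i, so c is indeed a codeword.


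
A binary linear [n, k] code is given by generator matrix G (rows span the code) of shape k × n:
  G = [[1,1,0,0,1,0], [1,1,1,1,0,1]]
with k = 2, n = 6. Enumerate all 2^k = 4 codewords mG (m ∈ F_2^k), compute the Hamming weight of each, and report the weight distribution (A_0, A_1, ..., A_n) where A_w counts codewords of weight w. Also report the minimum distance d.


Weight distribution: A_0 = 1, A_3 = 1, A_4 = 1, A_5 = 1. Minimum distance d = 3.

Enumerate all 2^2 = 4 messages m ∈ F_2^2.
For each, compute codeword c = mG in F_2^6, then tally its weight.
  m = 00 → c = 000000, weight = 0.
  m = 10 → c = 110010, weight = 3.
  m = 01 → c = 111101, weight = 5.
  m = 11 → c = 001111, weight = 4.
Tally weights:
  weight 0: 1 codewords.
  weight 3: 1 codewords.
  weight 4: 1 codewords.
  weight 5: 1 codewords.
Minimum distance d = smallest w > 0 with A_w > 0 = 3.
Sanity: Σ A_w = 4 = 2^2 = 4 ✓.


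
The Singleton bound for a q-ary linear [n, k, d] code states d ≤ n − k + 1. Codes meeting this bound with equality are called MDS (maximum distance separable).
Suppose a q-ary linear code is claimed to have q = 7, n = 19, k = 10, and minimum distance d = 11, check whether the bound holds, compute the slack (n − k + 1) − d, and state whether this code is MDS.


Singleton RHS = n − k + 1 = 10, slack = -1, bound violated (no such code; not MDS).

Singleton bound: d ≤ n − k + 1.
Here n = 19, k = 10, so n − k + 1 = 10.
Given d = 11, check d ≤ 10: NO.
Slack = (n − k + 1) − d = -1.
The slack is negative: d = 11 exceeds n − k + 1 = 10 by 1, so the Singleton bound is violated and no linear [19, 10, 11]_7 code can exist. In particular it is not MDS (MDS requires d = n − k + 1 exactly).
Description: the claimed parameters are [19, 10, 11]_7; such a code would be impossible (violates the Singleton bound).


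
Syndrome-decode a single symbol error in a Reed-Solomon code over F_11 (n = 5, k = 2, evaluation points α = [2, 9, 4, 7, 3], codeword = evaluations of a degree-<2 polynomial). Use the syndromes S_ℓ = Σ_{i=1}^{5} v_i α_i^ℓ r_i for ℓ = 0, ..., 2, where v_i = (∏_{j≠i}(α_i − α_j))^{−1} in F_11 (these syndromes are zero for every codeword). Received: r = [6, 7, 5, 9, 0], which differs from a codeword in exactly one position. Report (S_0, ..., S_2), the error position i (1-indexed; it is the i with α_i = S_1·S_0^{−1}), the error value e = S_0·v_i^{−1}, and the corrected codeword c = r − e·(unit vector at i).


S = (5, 1, 9), error at position 2, error magnitude e = 10, c = [6, 8, 5, 9, 0].

Step 1: column multipliers v_i = (∏_{j≠i}(α_i − α_j))^{−1} mod 11.
  i = 1 (α = 2): (2−9)(2−4)(2−7)(2−3) = (−7)·(−2)·(−5)·(−1) = 70 ≡ 4, so v_1 = 4^{−1} = 3 (mod 11).
  i = 2 (α = 9): (9−2)(9−4)(9−7)(9−3) = 7·5·2·6 = 420 ≡ 2, so v_2 = 2^{−1} = 6 (mod 11).
  i = 3 (α = 4): (4−2)(4−9)(4−7)(4−3) = 2·(−5)·(−3)·1 = 30 ≡ 8, so v_3 = 8^{−1} = 7 (mod 11).
  i = 4 (α = 7): (7−2)(7−9)(7−4)(7−3) = 5·(−2)·3·4 = −120 ≡ 1, so v_4 = 1^{−1} = 1 (mod 11).
  i = 5 (α = 3): (3−2)(3−9)(3−4)(3−7) = 1·(−6)·(−1)·(−4) = −24 ≡ 9, so v_5 = 9^{−1} = 5 (mod 11).
  v = [3, 6, 7, 1, 5].
Step 2: syndromes of r = [6, 7, 5, 9, 0] (all sums mod 11).
  S_0 = Σ v_i r_i = 3·6 + 6·7 + 7·5 + 1·9 + 5·0 = 104 ≡ 5.
  S_1 = Σ v_i α_i r_i = 3·2·6 + 6·9·7 + 7·4·5 + 1·7·9 + 5·3·0 = 617 ≡ 1.
  α_i^2 mod 11 = [4, 4, 5, 5, 9].
  S_2 = Σ v_i α_i^2 r_i = 3·4·6 + 6·4·7 + 7·5·5 + 1·5·9 + 5·9·0 = 460 ≡ 9.
  S = (5, 1, 9) ≠ 0, so r is not a codeword (an error is present).
Step 3: locate the error. For a single error e at position i, S_ℓ = v_i·e·α_i^ℓ, so α_err = S_1/S_0.
  S_0^{−1} = 5^{−1} = 9 (mod 11), so α_err = 1·9 = 9 ≡ 9 = α_2. Error position i = 2.
  Consistency check: S_2/S_1 = 9·1 = 9 ≡ 9 = α_err ✓ (single-error assumption holds).
Step 4: error magnitude e = S_0/v_2 = S_0·∏_{j≠2}(α_2 − α_j) = 5·2 = 10 ≡ 10 (mod 11).
Step 5: correct position 2: c_2 = r_2 − e = 7 − 10 ≡ 8 (mod 11). Hence c = [6, 8, 5, 9, 0].
  Check: interpolating c through the α_i gives m(x) = 7 + 5·x (degree < 2) with m(α_i) = c_i for every i, so c is indeed a codeword.


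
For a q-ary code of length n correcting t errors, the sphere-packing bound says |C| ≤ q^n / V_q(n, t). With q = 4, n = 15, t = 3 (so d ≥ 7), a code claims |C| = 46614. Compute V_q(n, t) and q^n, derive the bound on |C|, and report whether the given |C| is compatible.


V_q(n, t) = 13276, q^n = 1073741824, Hamming bound = 80878, |C| = 46614 ≤ bound (satisfied).

Step 1: Compute V_q(n, t) = Σ_{j=0}^3 C(n, j) (q−1)^j.
  j = 0: C(15,0)·(3)^0 = 1·1 = 1.
  j = 1: C(15,1)·(3)^1 = 15·3 = 45.
  j = 2: C(15,2)·(3)^2 = 105·9 = 945.
  j = 3: C(15,3)·(3)^3 = 455·27 = 12285.
  V_q(n, t) = 1 + 45 + 945 + 12285 = 13276.
Step 2: q^n = 4^15 = 1073741824.
Step 3: Hamming bound ⌊q^n / V_q(n,t)⌋ = ⌊1073741824/13276⌋ = 80878.
Step 4: Compare |C| = 46614 to 80878: satisfied.
The claimed |C| lies below the Hamming bound.


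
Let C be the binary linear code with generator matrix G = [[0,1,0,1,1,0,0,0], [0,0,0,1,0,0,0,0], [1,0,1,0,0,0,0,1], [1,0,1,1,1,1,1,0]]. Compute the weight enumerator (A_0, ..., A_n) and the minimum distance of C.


Weight distribution: A_0 = 1, A_1 = 1, A_2 = 1, A_3 = 2, A_4 = 3, A_5 = 5, A_6 = 3. Minimum distance d = 1.

Enumerate all 2^4 = 16 messages m ∈ F_2^4.
For each, compute codeword c = mG in F_2^8, then tally its weight.
  m = 0000 → c = 00000000, weight = 0.
  m = 1000 → c = 01011000, weight = 3.
  m = 0100 → c = 00010000, weight = 1.
  m = 1100 → c = 01001000, weight = 2.
  m = 0010 → c = 10100001, weight = 3.
  m = 1010 → c = 11111001, weight = 6.
  m = 0110 → c = 10110001, weight = 4.
  m = 1110 → c = 11101001, weight = 5.
  m = 0001 → c = 10111110, weight = 6.
  m = 1001 → c = 11100110, weight = 5.
  m = 0101 → c = 10101110, weight = 5.
  m = 1101 → c = 11110110, weight = 6.
  m = 0011 → c = 00011111, weight = 5.
  m = 1011 → c = 01000111, weight = 4.
  m = 0111 → c = 00001111, weight = 4.
  m = 1111 → c = 01010111, weight = 5.
Tally weights:
  weight 0: 1 codewords.
  weight 1: 1 codewords.
  weight 2: 1 codewords.
  weight 3: 2 codewords.
  weight 4: 3 codewords.
  weight 5: 5 codewords.
  weight 6: 3 codewords.
Minimum distance d = smallest w > 0 with A_w > 0 = 1.
Sanity: Σ A_w = 16 = 2^4 = 16 ✓.


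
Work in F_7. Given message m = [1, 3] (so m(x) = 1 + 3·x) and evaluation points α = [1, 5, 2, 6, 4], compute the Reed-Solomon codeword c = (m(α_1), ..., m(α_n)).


c = [4, 2, 0, 5, 6]

Message polynomial: m(x) = 1 + 3·x (mod 7).
For each evaluation point α_i, compute m(α_i) mod 7:
  α_1 = 1: Horner steps 3 → 4, so m(1) = 4.
  α_2 = 5: Horner steps 3 → 2, so m(5) = 2.
  α_3 = 2: Horner steps 3 → 0, so m(2) = 0.
  α_4 = 6: Horner steps 3 → 5, so m(6) = 5.
  α_5 = 4: Horner steps 3 → 6, so m(4) = 6.
Codeword c = [4, 2, 0, 5, 6] ∈ F_7^5.


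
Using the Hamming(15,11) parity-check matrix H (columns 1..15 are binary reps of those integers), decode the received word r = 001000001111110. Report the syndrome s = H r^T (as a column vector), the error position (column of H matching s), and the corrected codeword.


s = (0, 1, 0, 0)^T, error position = 4, corrected codeword c = 001100001111110

Compute s = H r^T mod 2 one row at a time:
  s_1 = 0 + 1 + 1 + 1 + 1 + 1 + 1 + 0 = 6 ≡ 0 (mod 2).
  s_2 = 0 + 0 + 0 + 0 + 1 + 1 + 1 + 0 = 3 ≡ 1 (mod 2).
  s_3 = 0 + 1 + 0 + 0 + 1 + 1 + 1 + 0 = 4 ≡ 0 (mod 2).
  s_4 = 0 + 1 + 0 + 0 + 1 + 1 + 1 + 0 = 4 ≡ 0 (mod 2).
s = (0, 1, 0, 0)^T — this equals column 4 of H (binary 0100), so error is at position 4.
Correct: flip bit 4 of r = 001000001111110 to get c = 001100001111110.


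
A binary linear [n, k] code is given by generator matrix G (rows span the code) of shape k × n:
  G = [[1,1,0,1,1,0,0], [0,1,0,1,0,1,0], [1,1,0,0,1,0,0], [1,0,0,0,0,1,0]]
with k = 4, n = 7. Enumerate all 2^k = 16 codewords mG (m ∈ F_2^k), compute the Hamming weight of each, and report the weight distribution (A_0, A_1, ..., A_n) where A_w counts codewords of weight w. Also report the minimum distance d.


Weight distribution: A_0 = 1, A_1 = 2, A_2 = 4, A_3 = 6, A_4 = 3. Minimum distance d = 1.

Enumerate all 2^4 = 16 messages m ∈ F_2^4.
For each, compute codeword c = mG in F_2^7, then tally its weight.
  m = 0000 → c = 0000000, weight = 0.
  m = 1000 → c = 1101100, weight = 4.
  m = 0100 → c = 0101010, weight = 3.
  m = 1100 → c = 1000110, weight = 3.
  m = 0010 → c = 1100100, weight = 3.
  m = 1010 → c = 0001000, weight = 1.
  m = 0110 → c = 1001110, weight = 4.
  m = 1110 → c = 0100010, weight = 2.
  m = 0001 → c = 1000010, weight = 2.
  m = 1001 → c = 0101110, weight = 4.
  m = 0101 → c = 1101000, weight = 3.
  m = 1101 → c = 0000100, weight = 1.
  m = 0011 → c = 0100110, weight = 3.
  m = 1011 → c = 1001010, weight = 3.
  m = 0111 → c = 0001100, weight = 2.
  m = 1111 → c = 1100000, weight = 2.
Tally weights:
  weight 0: 1 codewords.
  weight 1: 2 codewords.
  weight 2: 4 codewords.
  weight 3: 6 codewords.
  weight 4: 3 codewords.
Minimum distance d = smallest w > 0 with A_w > 0 = 1.
Sanity: Σ A_w = 16 = 2^4 = 16 ✓.


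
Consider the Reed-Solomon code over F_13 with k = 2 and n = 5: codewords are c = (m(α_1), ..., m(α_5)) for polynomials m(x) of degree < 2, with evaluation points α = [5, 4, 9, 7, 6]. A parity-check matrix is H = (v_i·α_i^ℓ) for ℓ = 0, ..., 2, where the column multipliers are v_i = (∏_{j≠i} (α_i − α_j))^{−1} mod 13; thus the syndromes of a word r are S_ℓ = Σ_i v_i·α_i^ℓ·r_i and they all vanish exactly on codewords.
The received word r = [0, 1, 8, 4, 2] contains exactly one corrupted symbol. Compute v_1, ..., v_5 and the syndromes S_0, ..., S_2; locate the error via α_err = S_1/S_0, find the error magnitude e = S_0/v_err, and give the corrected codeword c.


S = (4, 3, 12), error at position 2, error magnitude e = 3, c = [0, 11, 8, 4, 2].

Step 1: column multipliers v_i = (∏_{j≠i}(α_i − α_j))^{−1} mod 13.
  i = 1 (α = 5): (5−4)(5−9)(5−7)(5−6) = 1·(−4)·(−2)·(−1) = −8 ≡ 5, so v_1 = 5^{−1} = 8 (mod 13).
  i = 2 (α = 4): (4−5)(4−9)(4−7)(4−6) = (−1)·(−5)·(−3)·(−2) = 30 ≡ 4, so v_2 = 4^{−1} = 10 (mod 13).
  i = 3 (α = 9): (9−5)(9−4)(9−7)(9−6) = 4·5·2·3 = 120 ≡ 3, so v_3 = 3^{−1} = 9 (mod 13).
  i = 4 (α = 7): (7−5)(7−4)(7−9)(7−6) = 2·3·(−2)·1 = −12 ≡ 1, so v_4 = 1^{−1} = 1 (mod 13).
  i = 5 (α = 6): (6−5)(6−4)(6−9)(6−7) = 1·2·(−3)·(−1) = 6 ≡ 6, so v_5 = 6^{−1} = 11 (mod 13).
  v = [8, 10, 9, 1, 11].
Step 2: syndromes of r = [0, 1, 8, 4, 2] (all sums mod 13).
  S_0 = Σ v_i r_i = 8·0 + 10·1 + 9·8 + 1·4 + 11·2 = 108 ≡ 4.
  S_1 = Σ v_i α_i r_i = 8·5·0 + 10·4·1 + 9·9·8 + 1·7·4 + 11·6·2 = 848 ≡ 3.
  α_i^2 mod 13 = [12, 3, 3, 10, 10].
  S_2 = Σ v_i α_i^2 r_i = 8·12·0 + 10·3·1 + 9·3·8 + 1·10·4 + 11·10·2 = 506 ≡ 12.
  S = (4, 3, 12) ≠ 0, so r is not a codeword (an error is present).
Step 3: locate the error. For a single error e at position i, S_ℓ = v_i·e·α_i^ℓ, so α_err = S_1/S_0.
  S_0^{−1} = 4^{−1} = 10 (mod 13), so α_err = 3·10 = 30 ≡ 4 = α_2. Error position i = 2.
  Consistency check: S_2/S_1 = 12·9 = 108 ≡ 4 = α_err ✓ (single-error assumption holds).
Step 4: error magnitude e = S_0/v_2 = S_0·∏_{j≠2}(α_2 − α_j) = 4·4 = 16 ≡ 3 (mod 13).
Step 5: correct position 2: c_2 = r_2 − e = 1 − 3 ≡ 11 (mod 13). Hence c = [0, 11, 8, 4, 2].
  Check: interpolating c through the α_i gives m(x) = 3 + 2·x (degree < 2) with m(α_i) = c_i for every i, so c is indeed a codeword.
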